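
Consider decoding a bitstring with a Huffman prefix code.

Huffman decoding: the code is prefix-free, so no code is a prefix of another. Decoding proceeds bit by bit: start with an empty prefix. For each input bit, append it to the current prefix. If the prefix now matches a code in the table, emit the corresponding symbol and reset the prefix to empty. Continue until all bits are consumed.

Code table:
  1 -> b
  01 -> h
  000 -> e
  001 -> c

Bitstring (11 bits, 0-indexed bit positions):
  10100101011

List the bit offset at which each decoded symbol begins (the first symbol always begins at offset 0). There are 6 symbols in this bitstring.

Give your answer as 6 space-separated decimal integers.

Bit 0: prefix='1' -> emit 'b', reset
Bit 1: prefix='0' (no match yet)
Bit 2: prefix='01' -> emit 'h', reset
Bit 3: prefix='0' (no match yet)
Bit 4: prefix='00' (no match yet)
Bit 5: prefix='001' -> emit 'c', reset
Bit 6: prefix='0' (no match yet)
Bit 7: prefix='01' -> emit 'h', reset
Bit 8: prefix='0' (no match yet)
Bit 9: prefix='01' -> emit 'h', reset
Bit 10: prefix='1' -> emit 'b', reset

Answer: 0 1 3 6 8 10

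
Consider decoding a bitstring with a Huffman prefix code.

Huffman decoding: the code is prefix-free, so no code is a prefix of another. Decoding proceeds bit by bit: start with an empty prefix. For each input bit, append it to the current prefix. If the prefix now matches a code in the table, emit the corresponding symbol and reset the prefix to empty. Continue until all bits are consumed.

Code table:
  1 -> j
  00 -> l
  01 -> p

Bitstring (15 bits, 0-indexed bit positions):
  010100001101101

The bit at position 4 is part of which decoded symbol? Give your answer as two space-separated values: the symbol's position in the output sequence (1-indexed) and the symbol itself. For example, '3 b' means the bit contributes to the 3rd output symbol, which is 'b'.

Bit 0: prefix='0' (no match yet)
Bit 1: prefix='01' -> emit 'p', reset
Bit 2: prefix='0' (no match yet)
Bit 3: prefix='01' -> emit 'p', reset
Bit 4: prefix='0' (no match yet)
Bit 5: prefix='00' -> emit 'l', reset
Bit 6: prefix='0' (no match yet)
Bit 7: prefix='00' -> emit 'l', reset
Bit 8: prefix='1' -> emit 'j', reset

Answer: 3 l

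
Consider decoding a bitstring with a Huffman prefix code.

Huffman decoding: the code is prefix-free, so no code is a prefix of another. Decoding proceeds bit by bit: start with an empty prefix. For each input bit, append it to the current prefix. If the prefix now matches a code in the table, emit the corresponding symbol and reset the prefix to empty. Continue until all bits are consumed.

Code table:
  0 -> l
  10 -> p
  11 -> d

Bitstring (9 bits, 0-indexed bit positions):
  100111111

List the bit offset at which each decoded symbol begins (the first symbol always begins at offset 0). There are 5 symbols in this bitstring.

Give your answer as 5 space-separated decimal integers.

Answer: 0 2 3 5 7

Derivation:
Bit 0: prefix='1' (no match yet)
Bit 1: prefix='10' -> emit 'p', reset
Bit 2: prefix='0' -> emit 'l', reset
Bit 3: prefix='1' (no match yet)
Bit 4: prefix='11' -> emit 'd', reset
Bit 5: prefix='1' (no match yet)
Bit 6: prefix='11' -> emit 'd', reset
Bit 7: prefix='1' (no match yet)
Bit 8: prefix='11' -> emit 'd', reset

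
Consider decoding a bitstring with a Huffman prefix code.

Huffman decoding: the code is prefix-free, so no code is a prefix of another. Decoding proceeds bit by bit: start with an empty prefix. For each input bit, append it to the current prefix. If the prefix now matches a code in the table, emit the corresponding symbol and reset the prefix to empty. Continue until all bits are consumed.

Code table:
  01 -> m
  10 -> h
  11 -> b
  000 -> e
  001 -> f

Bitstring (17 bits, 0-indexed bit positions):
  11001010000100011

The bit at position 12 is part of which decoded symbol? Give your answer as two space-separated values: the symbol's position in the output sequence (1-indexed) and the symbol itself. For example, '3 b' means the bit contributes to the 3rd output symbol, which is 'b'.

Bit 0: prefix='1' (no match yet)
Bit 1: prefix='11' -> emit 'b', reset
Bit 2: prefix='0' (no match yet)
Bit 3: prefix='00' (no match yet)
Bit 4: prefix='001' -> emit 'f', reset
Bit 5: prefix='0' (no match yet)
Bit 6: prefix='01' -> emit 'm', reset
Bit 7: prefix='0' (no match yet)
Bit 8: prefix='00' (no match yet)
Bit 9: prefix='000' -> emit 'e', reset
Bit 10: prefix='0' (no match yet)
Bit 11: prefix='01' -> emit 'm', reset
Bit 12: prefix='0' (no match yet)
Bit 13: prefix='00' (no match yet)
Bit 14: prefix='000' -> emit 'e', reset
Bit 15: prefix='1' (no match yet)
Bit 16: prefix='11' -> emit 'b', reset

Answer: 6 e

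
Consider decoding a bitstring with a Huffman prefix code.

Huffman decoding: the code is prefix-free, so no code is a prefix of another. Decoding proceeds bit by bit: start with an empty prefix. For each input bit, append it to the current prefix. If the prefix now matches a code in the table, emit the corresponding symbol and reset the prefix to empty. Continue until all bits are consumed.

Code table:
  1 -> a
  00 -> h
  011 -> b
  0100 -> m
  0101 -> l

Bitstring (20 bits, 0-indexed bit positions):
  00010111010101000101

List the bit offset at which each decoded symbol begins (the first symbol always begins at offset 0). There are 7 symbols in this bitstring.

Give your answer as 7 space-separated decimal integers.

Bit 0: prefix='0' (no match yet)
Bit 1: prefix='00' -> emit 'h', reset
Bit 2: prefix='0' (no match yet)
Bit 3: prefix='01' (no match yet)
Bit 4: prefix='010' (no match yet)
Bit 5: prefix='0101' -> emit 'l', reset
Bit 6: prefix='1' -> emit 'a', reset
Bit 7: prefix='1' -> emit 'a', reset
Bit 8: prefix='0' (no match yet)
Bit 9: prefix='01' (no match yet)
Bit 10: prefix='010' (no match yet)
Bit 11: prefix='0101' -> emit 'l', reset
Bit 12: prefix='0' (no match yet)
Bit 13: prefix='01' (no match yet)
Bit 14: prefix='010' (no match yet)
Bit 15: prefix='0100' -> emit 'm', reset
Bit 16: prefix='0' (no match yet)
Bit 17: prefix='01' (no match yet)
Bit 18: prefix='010' (no match yet)
Bit 19: prefix='0101' -> emit 'l', reset

Answer: 0 2 6 7 8 12 16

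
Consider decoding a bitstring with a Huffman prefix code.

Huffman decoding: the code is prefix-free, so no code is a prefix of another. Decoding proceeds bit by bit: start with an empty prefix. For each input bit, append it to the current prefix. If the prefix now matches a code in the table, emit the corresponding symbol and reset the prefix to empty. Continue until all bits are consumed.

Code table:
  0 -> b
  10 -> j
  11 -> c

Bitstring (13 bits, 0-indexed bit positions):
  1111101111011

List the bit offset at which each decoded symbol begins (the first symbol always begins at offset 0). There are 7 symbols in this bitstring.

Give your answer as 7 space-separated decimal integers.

Bit 0: prefix='1' (no match yet)
Bit 1: prefix='11' -> emit 'c', reset
Bit 2: prefix='1' (no match yet)
Bit 3: prefix='11' -> emit 'c', reset
Bit 4: prefix='1' (no match yet)
Bit 5: prefix='10' -> emit 'j', reset
Bit 6: prefix='1' (no match yet)
Bit 7: prefix='11' -> emit 'c', reset
Bit 8: prefix='1' (no match yet)
Bit 9: prefix='11' -> emit 'c', reset
Bit 10: prefix='0' -> emit 'b', reset
Bit 11: prefix='1' (no match yet)
Bit 12: prefix='11' -> emit 'c', reset

Answer: 0 2 4 6 8 10 11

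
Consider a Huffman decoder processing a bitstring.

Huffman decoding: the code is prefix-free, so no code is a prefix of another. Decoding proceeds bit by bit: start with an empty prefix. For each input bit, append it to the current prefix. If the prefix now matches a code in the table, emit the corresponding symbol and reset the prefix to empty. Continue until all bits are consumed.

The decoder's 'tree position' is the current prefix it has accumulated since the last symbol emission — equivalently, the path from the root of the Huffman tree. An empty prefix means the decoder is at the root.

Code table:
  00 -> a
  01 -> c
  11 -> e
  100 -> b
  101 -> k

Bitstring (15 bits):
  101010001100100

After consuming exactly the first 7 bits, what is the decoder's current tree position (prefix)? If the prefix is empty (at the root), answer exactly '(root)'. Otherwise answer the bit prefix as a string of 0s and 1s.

Answer: (root)

Derivation:
Bit 0: prefix='1' (no match yet)
Bit 1: prefix='10' (no match yet)
Bit 2: prefix='101' -> emit 'k', reset
Bit 3: prefix='0' (no match yet)
Bit 4: prefix='01' -> emit 'c', reset
Bit 5: prefix='0' (no match yet)
Bit 6: prefix='00' -> emit 'a', reset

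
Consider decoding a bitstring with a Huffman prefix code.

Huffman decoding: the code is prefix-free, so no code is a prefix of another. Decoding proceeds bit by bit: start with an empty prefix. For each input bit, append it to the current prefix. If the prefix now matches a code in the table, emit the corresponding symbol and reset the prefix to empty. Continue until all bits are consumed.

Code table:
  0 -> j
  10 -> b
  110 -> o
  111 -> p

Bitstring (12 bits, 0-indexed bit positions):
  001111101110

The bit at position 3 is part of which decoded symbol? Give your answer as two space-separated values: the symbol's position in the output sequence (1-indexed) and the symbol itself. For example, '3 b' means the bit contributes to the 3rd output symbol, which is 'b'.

Answer: 3 p

Derivation:
Bit 0: prefix='0' -> emit 'j', reset
Bit 1: prefix='0' -> emit 'j', reset
Bit 2: prefix='1' (no match yet)
Bit 3: prefix='11' (no match yet)
Bit 4: prefix='111' -> emit 'p', reset
Bit 5: prefix='1' (no match yet)
Bit 6: prefix='11' (no match yet)
Bit 7: prefix='110' -> emit 'o', reset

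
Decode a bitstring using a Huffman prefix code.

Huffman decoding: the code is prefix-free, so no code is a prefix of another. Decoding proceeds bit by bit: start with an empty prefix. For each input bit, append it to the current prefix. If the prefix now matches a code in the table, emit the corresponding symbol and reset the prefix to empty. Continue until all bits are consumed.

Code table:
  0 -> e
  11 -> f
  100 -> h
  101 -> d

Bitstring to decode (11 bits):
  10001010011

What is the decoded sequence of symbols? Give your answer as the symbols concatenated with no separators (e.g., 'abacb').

Bit 0: prefix='1' (no match yet)
Bit 1: prefix='10' (no match yet)
Bit 2: prefix='100' -> emit 'h', reset
Bit 3: prefix='0' -> emit 'e', reset
Bit 4: prefix='1' (no match yet)
Bit 5: prefix='10' (no match yet)
Bit 6: prefix='101' -> emit 'd', reset
Bit 7: prefix='0' -> emit 'e', reset
Bit 8: prefix='0' -> emit 'e', reset
Bit 9: prefix='1' (no match yet)
Bit 10: prefix='11' -> emit 'f', reset

Answer: hedeef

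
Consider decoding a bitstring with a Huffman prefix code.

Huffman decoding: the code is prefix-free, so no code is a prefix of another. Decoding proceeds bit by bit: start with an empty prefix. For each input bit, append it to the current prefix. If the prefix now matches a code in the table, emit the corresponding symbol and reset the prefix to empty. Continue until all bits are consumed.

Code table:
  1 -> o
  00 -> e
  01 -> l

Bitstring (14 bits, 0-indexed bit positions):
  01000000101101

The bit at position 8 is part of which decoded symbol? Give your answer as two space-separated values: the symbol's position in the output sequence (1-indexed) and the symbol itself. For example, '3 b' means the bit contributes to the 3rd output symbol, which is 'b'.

Answer: 5 o

Derivation:
Bit 0: prefix='0' (no match yet)
Bit 1: prefix='01' -> emit 'l', reset
Bit 2: prefix='0' (no match yet)
Bit 3: prefix='00' -> emit 'e', reset
Bit 4: prefix='0' (no match yet)
Bit 5: prefix='00' -> emit 'e', reset
Bit 6: prefix='0' (no match yet)
Bit 7: prefix='00' -> emit 'e', reset
Bit 8: prefix='1' -> emit 'o', reset
Bit 9: prefix='0' (no match yet)
Bit 10: prefix='01' -> emit 'l', reset
Bit 11: prefix='1' -> emit 'o', reset
Bit 12: prefix='0' (no match yet)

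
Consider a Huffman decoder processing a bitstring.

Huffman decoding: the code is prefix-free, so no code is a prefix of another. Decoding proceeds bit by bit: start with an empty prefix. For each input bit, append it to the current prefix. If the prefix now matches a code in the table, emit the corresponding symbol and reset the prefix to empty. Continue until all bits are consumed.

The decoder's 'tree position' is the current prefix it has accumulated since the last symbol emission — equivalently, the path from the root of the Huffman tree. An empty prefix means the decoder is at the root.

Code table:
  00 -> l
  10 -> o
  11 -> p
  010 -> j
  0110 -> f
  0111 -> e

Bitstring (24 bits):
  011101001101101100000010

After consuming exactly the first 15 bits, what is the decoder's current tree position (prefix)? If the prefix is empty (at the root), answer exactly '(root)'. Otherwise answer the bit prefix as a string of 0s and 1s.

Bit 0: prefix='0' (no match yet)
Bit 1: prefix='01' (no match yet)
Bit 2: prefix='011' (no match yet)
Bit 3: prefix='0111' -> emit 'e', reset
Bit 4: prefix='0' (no match yet)
Bit 5: prefix='01' (no match yet)
Bit 6: prefix='010' -> emit 'j', reset
Bit 7: prefix='0' (no match yet)
Bit 8: prefix='01' (no match yet)
Bit 9: prefix='011' (no match yet)
Bit 10: prefix='0110' -> emit 'f', reset
Bit 11: prefix='1' (no match yet)
Bit 12: prefix='11' -> emit 'p', reset
Bit 13: prefix='0' (no match yet)
Bit 14: prefix='01' (no match yet)

Answer: 01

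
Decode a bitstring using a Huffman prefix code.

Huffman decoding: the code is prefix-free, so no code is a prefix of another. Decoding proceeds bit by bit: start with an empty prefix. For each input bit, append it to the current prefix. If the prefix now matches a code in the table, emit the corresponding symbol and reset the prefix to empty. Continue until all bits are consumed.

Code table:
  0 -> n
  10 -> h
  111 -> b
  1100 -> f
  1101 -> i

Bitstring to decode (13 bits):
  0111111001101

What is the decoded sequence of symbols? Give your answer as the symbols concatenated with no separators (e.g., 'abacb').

Bit 0: prefix='0' -> emit 'n', reset
Bit 1: prefix='1' (no match yet)
Bit 2: prefix='11' (no match yet)
Bit 3: prefix='111' -> emit 'b', reset
Bit 4: prefix='1' (no match yet)
Bit 5: prefix='11' (no match yet)
Bit 6: prefix='111' -> emit 'b', reset
Bit 7: prefix='0' -> emit 'n', reset
Bit 8: prefix='0' -> emit 'n', reset
Bit 9: prefix='1' (no match yet)
Bit 10: prefix='11' (no match yet)
Bit 11: prefix='110' (no match yet)
Bit 12: prefix='1101' -> emit 'i', reset

Answer: nbbnni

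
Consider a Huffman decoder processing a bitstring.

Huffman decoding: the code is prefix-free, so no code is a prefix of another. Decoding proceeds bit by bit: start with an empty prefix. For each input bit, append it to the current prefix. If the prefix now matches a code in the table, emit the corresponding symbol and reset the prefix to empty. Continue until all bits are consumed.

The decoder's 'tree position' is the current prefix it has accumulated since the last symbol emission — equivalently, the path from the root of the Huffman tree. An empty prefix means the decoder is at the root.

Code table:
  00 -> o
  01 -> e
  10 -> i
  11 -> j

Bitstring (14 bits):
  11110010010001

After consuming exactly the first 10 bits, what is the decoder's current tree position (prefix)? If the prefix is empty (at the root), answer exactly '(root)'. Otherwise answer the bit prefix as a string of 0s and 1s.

Answer: (root)

Derivation:
Bit 0: prefix='1' (no match yet)
Bit 1: prefix='11' -> emit 'j', reset
Bit 2: prefix='1' (no match yet)
Bit 3: prefix='11' -> emit 'j', reset
Bit 4: prefix='0' (no match yet)
Bit 5: prefix='00' -> emit 'o', reset
Bit 6: prefix='1' (no match yet)
Bit 7: prefix='10' -> emit 'i', reset
Bit 8: prefix='0' (no match yet)
Bit 9: prefix='01' -> emit 'e', reset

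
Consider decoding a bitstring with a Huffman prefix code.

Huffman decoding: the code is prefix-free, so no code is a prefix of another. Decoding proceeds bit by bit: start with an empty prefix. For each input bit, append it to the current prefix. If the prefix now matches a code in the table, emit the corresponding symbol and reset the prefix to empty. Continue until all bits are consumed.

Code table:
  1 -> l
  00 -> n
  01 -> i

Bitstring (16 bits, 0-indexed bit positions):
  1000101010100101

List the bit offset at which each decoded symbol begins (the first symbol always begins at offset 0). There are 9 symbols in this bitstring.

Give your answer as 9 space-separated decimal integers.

Bit 0: prefix='1' -> emit 'l', reset
Bit 1: prefix='0' (no match yet)
Bit 2: prefix='00' -> emit 'n', reset
Bit 3: prefix='0' (no match yet)
Bit 4: prefix='01' -> emit 'i', reset
Bit 5: prefix='0' (no match yet)
Bit 6: prefix='01' -> emit 'i', reset
Bit 7: prefix='0' (no match yet)
Bit 8: prefix='01' -> emit 'i', reset
Bit 9: prefix='0' (no match yet)
Bit 10: prefix='01' -> emit 'i', reset
Bit 11: prefix='0' (no match yet)
Bit 12: prefix='00' -> emit 'n', reset
Bit 13: prefix='1' -> emit 'l', reset
Bit 14: prefix='0' (no match yet)
Bit 15: prefix='01' -> emit 'i', reset

Answer: 0 1 3 5 7 9 11 13 14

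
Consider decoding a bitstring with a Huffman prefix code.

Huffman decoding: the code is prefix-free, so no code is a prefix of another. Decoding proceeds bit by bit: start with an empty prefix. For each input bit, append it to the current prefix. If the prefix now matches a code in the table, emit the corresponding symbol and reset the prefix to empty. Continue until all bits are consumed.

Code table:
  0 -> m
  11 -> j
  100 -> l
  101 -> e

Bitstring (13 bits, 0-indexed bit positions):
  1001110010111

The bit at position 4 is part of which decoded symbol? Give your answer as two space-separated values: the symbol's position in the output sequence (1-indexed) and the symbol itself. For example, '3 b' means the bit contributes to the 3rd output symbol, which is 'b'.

Bit 0: prefix='1' (no match yet)
Bit 1: prefix='10' (no match yet)
Bit 2: prefix='100' -> emit 'l', reset
Bit 3: prefix='1' (no match yet)
Bit 4: prefix='11' -> emit 'j', reset
Bit 5: prefix='1' (no match yet)
Bit 6: prefix='10' (no match yet)
Bit 7: prefix='100' -> emit 'l', reset
Bit 8: prefix='1' (no match yet)

Answer: 2 j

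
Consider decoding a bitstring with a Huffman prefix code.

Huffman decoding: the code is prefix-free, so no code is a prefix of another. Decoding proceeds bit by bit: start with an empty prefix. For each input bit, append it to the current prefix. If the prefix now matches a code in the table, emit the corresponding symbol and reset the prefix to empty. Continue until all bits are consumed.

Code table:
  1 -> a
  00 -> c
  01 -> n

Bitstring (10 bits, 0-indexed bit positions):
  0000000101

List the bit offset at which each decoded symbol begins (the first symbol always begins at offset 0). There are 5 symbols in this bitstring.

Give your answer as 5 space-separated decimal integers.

Bit 0: prefix='0' (no match yet)
Bit 1: prefix='00' -> emit 'c', reset
Bit 2: prefix='0' (no match yet)
Bit 3: prefix='00' -> emit 'c', reset
Bit 4: prefix='0' (no match yet)
Bit 5: prefix='00' -> emit 'c', reset
Bit 6: prefix='0' (no match yet)
Bit 7: prefix='01' -> emit 'n', reset
Bit 8: prefix='0' (no match yet)
Bit 9: prefix='01' -> emit 'n', reset

Answer: 0 2 4 6 8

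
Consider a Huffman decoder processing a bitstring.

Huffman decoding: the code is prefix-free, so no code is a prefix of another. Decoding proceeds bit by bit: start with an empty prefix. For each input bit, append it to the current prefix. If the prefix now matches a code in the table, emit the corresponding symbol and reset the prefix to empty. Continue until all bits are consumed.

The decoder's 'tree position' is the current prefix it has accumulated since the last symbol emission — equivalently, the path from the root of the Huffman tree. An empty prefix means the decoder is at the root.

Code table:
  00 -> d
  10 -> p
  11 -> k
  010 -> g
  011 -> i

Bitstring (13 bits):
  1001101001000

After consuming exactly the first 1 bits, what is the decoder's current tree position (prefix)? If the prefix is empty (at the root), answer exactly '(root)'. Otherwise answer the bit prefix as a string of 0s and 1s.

Bit 0: prefix='1' (no match yet)

Answer: 1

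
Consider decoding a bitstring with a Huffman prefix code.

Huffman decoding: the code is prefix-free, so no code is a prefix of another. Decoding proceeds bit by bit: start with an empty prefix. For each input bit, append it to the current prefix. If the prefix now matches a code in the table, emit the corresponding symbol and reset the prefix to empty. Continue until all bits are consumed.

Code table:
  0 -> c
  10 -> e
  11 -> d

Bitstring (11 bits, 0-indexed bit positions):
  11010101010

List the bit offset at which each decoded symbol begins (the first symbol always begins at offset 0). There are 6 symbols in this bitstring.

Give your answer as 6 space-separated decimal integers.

Answer: 0 2 3 5 7 9

Derivation:
Bit 0: prefix='1' (no match yet)
Bit 1: prefix='11' -> emit 'd', reset
Bit 2: prefix='0' -> emit 'c', reset
Bit 3: prefix='1' (no match yet)
Bit 4: prefix='10' -> emit 'e', reset
Bit 5: prefix='1' (no match yet)
Bit 6: prefix='10' -> emit 'e', reset
Bit 7: prefix='1' (no match yet)
Bit 8: prefix='10' -> emit 'e', reset
Bit 9: prefix='1' (no match yet)
Bit 10: prefix='10' -> emit 'e', reset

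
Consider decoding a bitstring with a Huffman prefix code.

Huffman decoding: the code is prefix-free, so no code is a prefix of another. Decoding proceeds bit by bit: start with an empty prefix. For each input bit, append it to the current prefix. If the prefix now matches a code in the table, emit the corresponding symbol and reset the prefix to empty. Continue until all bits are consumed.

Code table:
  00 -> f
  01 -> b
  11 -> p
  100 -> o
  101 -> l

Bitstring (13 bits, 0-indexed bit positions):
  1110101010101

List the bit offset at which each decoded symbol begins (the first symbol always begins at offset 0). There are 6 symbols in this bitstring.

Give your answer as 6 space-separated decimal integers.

Answer: 0 2 5 7 9 11

Derivation:
Bit 0: prefix='1' (no match yet)
Bit 1: prefix='11' -> emit 'p', reset
Bit 2: prefix='1' (no match yet)
Bit 3: prefix='10' (no match yet)
Bit 4: prefix='101' -> emit 'l', reset
Bit 5: prefix='0' (no match yet)
Bit 6: prefix='01' -> emit 'b', reset
Bit 7: prefix='0' (no match yet)
Bit 8: prefix='01' -> emit 'b', reset
Bit 9: prefix='0' (no match yet)
Bit 10: prefix='01' -> emit 'b', reset
Bit 11: prefix='0' (no match yet)
Bit 12: prefix='01' -> emit 'b', reset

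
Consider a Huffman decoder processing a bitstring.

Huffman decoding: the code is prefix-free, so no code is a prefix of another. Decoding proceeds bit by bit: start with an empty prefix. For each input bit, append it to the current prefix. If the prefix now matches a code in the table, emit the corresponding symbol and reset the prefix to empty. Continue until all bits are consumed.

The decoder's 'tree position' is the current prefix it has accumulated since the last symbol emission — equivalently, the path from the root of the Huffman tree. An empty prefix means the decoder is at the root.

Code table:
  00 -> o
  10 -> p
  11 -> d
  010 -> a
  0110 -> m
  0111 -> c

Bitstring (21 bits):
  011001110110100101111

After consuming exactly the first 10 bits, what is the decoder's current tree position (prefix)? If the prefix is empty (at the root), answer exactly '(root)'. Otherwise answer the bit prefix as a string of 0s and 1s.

Bit 0: prefix='0' (no match yet)
Bit 1: prefix='01' (no match yet)
Bit 2: prefix='011' (no match yet)
Bit 3: prefix='0110' -> emit 'm', reset
Bit 4: prefix='0' (no match yet)
Bit 5: prefix='01' (no match yet)
Bit 6: prefix='011' (no match yet)
Bit 7: prefix='0111' -> emit 'c', reset
Bit 8: prefix='0' (no match yet)
Bit 9: prefix='01' (no match yet)

Answer: 01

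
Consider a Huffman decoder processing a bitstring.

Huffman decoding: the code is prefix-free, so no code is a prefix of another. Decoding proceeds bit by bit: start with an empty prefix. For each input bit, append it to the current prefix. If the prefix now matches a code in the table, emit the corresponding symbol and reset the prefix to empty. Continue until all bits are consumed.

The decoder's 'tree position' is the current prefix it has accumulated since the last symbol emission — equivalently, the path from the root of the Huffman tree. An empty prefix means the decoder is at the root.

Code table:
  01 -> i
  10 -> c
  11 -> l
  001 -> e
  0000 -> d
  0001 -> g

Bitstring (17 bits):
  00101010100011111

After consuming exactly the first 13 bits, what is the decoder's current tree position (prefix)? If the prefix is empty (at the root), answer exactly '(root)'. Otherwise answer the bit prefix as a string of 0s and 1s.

Bit 0: prefix='0' (no match yet)
Bit 1: prefix='00' (no match yet)
Bit 2: prefix='001' -> emit 'e', reset
Bit 3: prefix='0' (no match yet)
Bit 4: prefix='01' -> emit 'i', reset
Bit 5: prefix='0' (no match yet)
Bit 6: prefix='01' -> emit 'i', reset
Bit 7: prefix='0' (no match yet)
Bit 8: prefix='01' -> emit 'i', reset
Bit 9: prefix='0' (no match yet)
Bit 10: prefix='00' (no match yet)
Bit 11: prefix='000' (no match yet)
Bit 12: prefix='0001' -> emit 'g', reset

Answer: (root)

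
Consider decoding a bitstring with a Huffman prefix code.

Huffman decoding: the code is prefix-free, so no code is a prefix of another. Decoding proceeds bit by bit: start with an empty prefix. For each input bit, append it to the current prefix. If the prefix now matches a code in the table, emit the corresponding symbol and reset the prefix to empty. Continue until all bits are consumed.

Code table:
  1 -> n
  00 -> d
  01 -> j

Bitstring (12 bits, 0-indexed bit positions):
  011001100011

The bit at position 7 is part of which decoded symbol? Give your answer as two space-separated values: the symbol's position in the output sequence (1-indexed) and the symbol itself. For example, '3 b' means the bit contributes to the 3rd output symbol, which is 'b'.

Answer: 6 d

Derivation:
Bit 0: prefix='0' (no match yet)
Bit 1: prefix='01' -> emit 'j', reset
Bit 2: prefix='1' -> emit 'n', reset
Bit 3: prefix='0' (no match yet)
Bit 4: prefix='00' -> emit 'd', reset
Bit 5: prefix='1' -> emit 'n', reset
Bit 6: prefix='1' -> emit 'n', reset
Bit 7: prefix='0' (no match yet)
Bit 8: prefix='00' -> emit 'd', reset
Bit 9: prefix='0' (no match yet)
Bit 10: prefix='01' -> emit 'j', reset
Bit 11: prefix='1' -> emit 'n', reset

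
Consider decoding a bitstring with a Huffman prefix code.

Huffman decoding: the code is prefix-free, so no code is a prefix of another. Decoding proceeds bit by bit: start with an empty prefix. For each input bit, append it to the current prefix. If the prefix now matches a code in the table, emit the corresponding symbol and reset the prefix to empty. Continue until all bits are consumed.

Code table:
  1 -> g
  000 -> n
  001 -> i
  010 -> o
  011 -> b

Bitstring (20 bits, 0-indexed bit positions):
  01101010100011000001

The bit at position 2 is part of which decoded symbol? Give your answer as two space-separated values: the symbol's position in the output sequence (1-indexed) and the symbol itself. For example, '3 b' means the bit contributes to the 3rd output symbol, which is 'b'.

Answer: 1 b

Derivation:
Bit 0: prefix='0' (no match yet)
Bit 1: prefix='01' (no match yet)
Bit 2: prefix='011' -> emit 'b', reset
Bit 3: prefix='0' (no match yet)
Bit 4: prefix='01' (no match yet)
Bit 5: prefix='010' -> emit 'o', reset
Bit 6: prefix='1' -> emit 'g', reset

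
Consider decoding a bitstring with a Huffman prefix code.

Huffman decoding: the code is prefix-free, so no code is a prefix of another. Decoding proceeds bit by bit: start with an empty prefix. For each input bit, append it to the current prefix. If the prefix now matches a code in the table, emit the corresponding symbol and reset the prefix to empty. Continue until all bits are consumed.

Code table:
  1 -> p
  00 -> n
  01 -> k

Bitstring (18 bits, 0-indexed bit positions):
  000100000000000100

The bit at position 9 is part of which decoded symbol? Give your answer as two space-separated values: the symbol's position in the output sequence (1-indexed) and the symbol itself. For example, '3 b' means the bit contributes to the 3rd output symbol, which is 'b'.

Answer: 5 n

Derivation:
Bit 0: prefix='0' (no match yet)
Bit 1: prefix='00' -> emit 'n', reset
Bit 2: prefix='0' (no match yet)
Bit 3: prefix='01' -> emit 'k', reset
Bit 4: prefix='0' (no match yet)
Bit 5: prefix='00' -> emit 'n', reset
Bit 6: prefix='0' (no match yet)
Bit 7: prefix='00' -> emit 'n', reset
Bit 8: prefix='0' (no match yet)
Bit 9: prefix='00' -> emit 'n', reset
Bit 10: prefix='0' (no match yet)
Bit 11: prefix='00' -> emit 'n', reset
Bit 12: prefix='0' (no match yet)
Bit 13: prefix='00' -> emit 'n', reset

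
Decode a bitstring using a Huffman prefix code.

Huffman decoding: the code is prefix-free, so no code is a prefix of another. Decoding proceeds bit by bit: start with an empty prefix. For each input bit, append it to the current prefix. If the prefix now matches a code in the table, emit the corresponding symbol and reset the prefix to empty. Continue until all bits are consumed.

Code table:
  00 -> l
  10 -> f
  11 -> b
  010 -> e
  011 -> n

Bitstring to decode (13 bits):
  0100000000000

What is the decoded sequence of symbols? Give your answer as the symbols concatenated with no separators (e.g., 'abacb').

Answer: elllll

Derivation:
Bit 0: prefix='0' (no match yet)
Bit 1: prefix='01' (no match yet)
Bit 2: prefix='010' -> emit 'e', reset
Bit 3: prefix='0' (no match yet)
Bit 4: prefix='00' -> emit 'l', reset
Bit 5: prefix='0' (no match yet)
Bit 6: prefix='00' -> emit 'l', reset
Bit 7: prefix='0' (no match yet)
Bit 8: prefix='00' -> emit 'l', reset
Bit 9: prefix='0' (no match yet)
Bit 10: prefix='00' -> emit 'l', reset
Bit 11: prefix='0' (no match yet)
Bit 12: prefix='00' -> emit 'l', reset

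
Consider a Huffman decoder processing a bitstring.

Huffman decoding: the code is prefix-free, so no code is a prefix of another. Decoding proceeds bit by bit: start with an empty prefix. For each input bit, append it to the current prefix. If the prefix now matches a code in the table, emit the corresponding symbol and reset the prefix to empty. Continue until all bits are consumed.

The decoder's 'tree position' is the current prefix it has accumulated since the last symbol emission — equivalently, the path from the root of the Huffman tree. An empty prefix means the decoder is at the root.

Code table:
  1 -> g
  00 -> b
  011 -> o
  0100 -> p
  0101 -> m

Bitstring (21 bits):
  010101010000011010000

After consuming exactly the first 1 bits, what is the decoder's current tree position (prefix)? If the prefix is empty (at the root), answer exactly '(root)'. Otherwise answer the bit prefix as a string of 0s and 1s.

Answer: 0

Derivation:
Bit 0: prefix='0' (no match yet)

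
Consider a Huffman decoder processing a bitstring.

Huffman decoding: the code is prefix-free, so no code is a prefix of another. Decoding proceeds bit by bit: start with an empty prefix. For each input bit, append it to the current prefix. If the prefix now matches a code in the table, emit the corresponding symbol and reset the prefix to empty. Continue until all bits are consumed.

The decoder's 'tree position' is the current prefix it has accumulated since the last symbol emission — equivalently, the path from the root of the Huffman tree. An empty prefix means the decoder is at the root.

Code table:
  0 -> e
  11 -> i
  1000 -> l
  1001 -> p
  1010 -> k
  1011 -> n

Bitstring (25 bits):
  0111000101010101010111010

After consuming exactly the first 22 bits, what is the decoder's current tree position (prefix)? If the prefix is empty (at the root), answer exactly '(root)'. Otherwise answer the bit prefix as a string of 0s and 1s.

Bit 0: prefix='0' -> emit 'e', reset
Bit 1: prefix='1' (no match yet)
Bit 2: prefix='11' -> emit 'i', reset
Bit 3: prefix='1' (no match yet)
Bit 4: prefix='10' (no match yet)
Bit 5: prefix='100' (no match yet)
Bit 6: prefix='1000' -> emit 'l', reset
Bit 7: prefix='1' (no match yet)
Bit 8: prefix='10' (no match yet)
Bit 9: prefix='101' (no match yet)
Bit 10: prefix='1010' -> emit 'k', reset
Bit 11: prefix='1' (no match yet)
Bit 12: prefix='10' (no match yet)
Bit 13: prefix='101' (no match yet)
Bit 14: prefix='1010' -> emit 'k', reset
Bit 15: prefix='1' (no match yet)
Bit 16: prefix='10' (no match yet)
Bit 17: prefix='101' (no match yet)
Bit 18: prefix='1010' -> emit 'k', reset
Bit 19: prefix='1' (no match yet)
Bit 20: prefix='11' -> emit 'i', reset
Bit 21: prefix='1' (no match yet)

Answer: 1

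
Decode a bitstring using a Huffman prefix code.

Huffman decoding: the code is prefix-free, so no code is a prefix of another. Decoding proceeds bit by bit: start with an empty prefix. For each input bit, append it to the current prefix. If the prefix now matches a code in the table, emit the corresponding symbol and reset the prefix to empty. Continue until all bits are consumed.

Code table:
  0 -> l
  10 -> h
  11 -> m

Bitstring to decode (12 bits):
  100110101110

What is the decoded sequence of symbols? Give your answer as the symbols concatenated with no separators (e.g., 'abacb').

Answer: hlmlhmh

Derivation:
Bit 0: prefix='1' (no match yet)
Bit 1: prefix='10' -> emit 'h', reset
Bit 2: prefix='0' -> emit 'l', reset
Bit 3: prefix='1' (no match yet)
Bit 4: prefix='11' -> emit 'm', reset
Bit 5: prefix='0' -> emit 'l', reset
Bit 6: prefix='1' (no match yet)
Bit 7: prefix='10' -> emit 'h', reset
Bit 8: prefix='1' (no match yet)
Bit 9: prefix='11' -> emit 'm', reset
Bit 10: prefix='1' (no match yet)
Bit 11: prefix='10' -> emit 'h', reset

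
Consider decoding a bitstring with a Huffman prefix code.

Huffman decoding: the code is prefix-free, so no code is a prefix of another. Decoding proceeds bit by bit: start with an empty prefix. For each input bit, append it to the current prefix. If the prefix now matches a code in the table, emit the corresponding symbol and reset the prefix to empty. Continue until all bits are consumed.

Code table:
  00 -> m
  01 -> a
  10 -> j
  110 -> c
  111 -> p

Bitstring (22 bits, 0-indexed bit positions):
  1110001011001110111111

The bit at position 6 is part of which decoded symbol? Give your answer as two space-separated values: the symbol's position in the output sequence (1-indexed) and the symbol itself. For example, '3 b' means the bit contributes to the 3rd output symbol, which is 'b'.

Answer: 3 a

Derivation:
Bit 0: prefix='1' (no match yet)
Bit 1: prefix='11' (no match yet)
Bit 2: prefix='111' -> emit 'p', reset
Bit 3: prefix='0' (no match yet)
Bit 4: prefix='00' -> emit 'm', reset
Bit 5: prefix='0' (no match yet)
Bit 6: prefix='01' -> emit 'a', reset
Bit 7: prefix='0' (no match yet)
Bit 8: prefix='01' -> emit 'a', reset
Bit 9: prefix='1' (no match yet)
Bit 10: prefix='10' -> emit 'j', reset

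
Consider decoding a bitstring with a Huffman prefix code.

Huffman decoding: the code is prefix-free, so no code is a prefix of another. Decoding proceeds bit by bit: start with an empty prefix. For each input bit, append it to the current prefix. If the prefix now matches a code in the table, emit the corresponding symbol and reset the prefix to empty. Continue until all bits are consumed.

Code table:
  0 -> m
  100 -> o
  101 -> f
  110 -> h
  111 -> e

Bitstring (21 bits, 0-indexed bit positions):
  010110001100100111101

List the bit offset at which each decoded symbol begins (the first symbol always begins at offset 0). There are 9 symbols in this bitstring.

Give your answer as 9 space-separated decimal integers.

Bit 0: prefix='0' -> emit 'm', reset
Bit 1: prefix='1' (no match yet)
Bit 2: prefix='10' (no match yet)
Bit 3: prefix='101' -> emit 'f', reset
Bit 4: prefix='1' (no match yet)
Bit 5: prefix='10' (no match yet)
Bit 6: prefix='100' -> emit 'o', reset
Bit 7: prefix='0' -> emit 'm', reset
Bit 8: prefix='1' (no match yet)
Bit 9: prefix='11' (no match yet)
Bit 10: prefix='110' -> emit 'h', reset
Bit 11: prefix='0' -> emit 'm', reset
Bit 12: prefix='1' (no match yet)
Bit 13: prefix='10' (no match yet)
Bit 14: prefix='100' -> emit 'o', reset
Bit 15: prefix='1' (no match yet)
Bit 16: prefix='11' (no match yet)
Bit 17: prefix='111' -> emit 'e', reset
Bit 18: prefix='1' (no match yet)
Bit 19: prefix='10' (no match yet)
Bit 20: prefix='101' -> emit 'f', reset

Answer: 0 1 4 7 8 11 12 15 18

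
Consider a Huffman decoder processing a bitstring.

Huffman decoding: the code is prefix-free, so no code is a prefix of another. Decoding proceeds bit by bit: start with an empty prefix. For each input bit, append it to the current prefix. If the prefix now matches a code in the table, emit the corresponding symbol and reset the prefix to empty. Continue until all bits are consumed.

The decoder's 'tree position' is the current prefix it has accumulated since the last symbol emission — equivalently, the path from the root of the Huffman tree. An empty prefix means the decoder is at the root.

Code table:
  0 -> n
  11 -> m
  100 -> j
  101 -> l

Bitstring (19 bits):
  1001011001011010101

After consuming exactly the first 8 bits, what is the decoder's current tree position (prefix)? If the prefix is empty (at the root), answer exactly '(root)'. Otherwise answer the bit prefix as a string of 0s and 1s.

Bit 0: prefix='1' (no match yet)
Bit 1: prefix='10' (no match yet)
Bit 2: prefix='100' -> emit 'j', reset
Bit 3: prefix='1' (no match yet)
Bit 4: prefix='10' (no match yet)
Bit 5: prefix='101' -> emit 'l', reset
Bit 6: prefix='1' (no match yet)
Bit 7: prefix='10' (no match yet)

Answer: 10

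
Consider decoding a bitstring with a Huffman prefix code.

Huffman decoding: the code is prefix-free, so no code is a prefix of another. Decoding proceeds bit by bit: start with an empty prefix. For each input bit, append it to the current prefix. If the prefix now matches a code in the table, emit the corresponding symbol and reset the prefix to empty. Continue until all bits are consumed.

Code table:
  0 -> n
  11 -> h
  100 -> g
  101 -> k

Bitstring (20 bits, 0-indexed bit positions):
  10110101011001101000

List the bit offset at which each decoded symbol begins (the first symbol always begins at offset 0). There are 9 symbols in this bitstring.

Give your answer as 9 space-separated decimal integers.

Answer: 0 3 6 7 10 13 15 16 19

Derivation:
Bit 0: prefix='1' (no match yet)
Bit 1: prefix='10' (no match yet)
Bit 2: prefix='101' -> emit 'k', reset
Bit 3: prefix='1' (no match yet)
Bit 4: prefix='10' (no match yet)
Bit 5: prefix='101' -> emit 'k', reset
Bit 6: prefix='0' -> emit 'n', reset
Bit 7: prefix='1' (no match yet)
Bit 8: prefix='10' (no match yet)
Bit 9: prefix='101' -> emit 'k', reset
Bit 10: prefix='1' (no match yet)
Bit 11: prefix='10' (no match yet)
Bit 12: prefix='100' -> emit 'g', reset
Bit 13: prefix='1' (no match yet)
Bit 14: prefix='11' -> emit 'h', reset
Bit 15: prefix='0' -> emit 'n', reset
Bit 16: prefix='1' (no match yet)
Bit 17: prefix='10' (no match yet)
Bit 18: prefix='100' -> emit 'g', reset
Bit 19: prefix='0' -> emit 'n', reset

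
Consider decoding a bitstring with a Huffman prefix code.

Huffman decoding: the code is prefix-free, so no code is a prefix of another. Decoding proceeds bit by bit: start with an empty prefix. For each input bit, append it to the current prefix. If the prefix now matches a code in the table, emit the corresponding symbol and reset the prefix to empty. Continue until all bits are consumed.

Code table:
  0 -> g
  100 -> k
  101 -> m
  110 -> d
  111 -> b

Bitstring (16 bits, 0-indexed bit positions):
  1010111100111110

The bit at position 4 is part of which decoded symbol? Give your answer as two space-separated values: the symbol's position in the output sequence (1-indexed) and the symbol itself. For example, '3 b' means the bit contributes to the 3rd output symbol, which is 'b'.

Answer: 3 b

Derivation:
Bit 0: prefix='1' (no match yet)
Bit 1: prefix='10' (no match yet)
Bit 2: prefix='101' -> emit 'm', reset
Bit 3: prefix='0' -> emit 'g', reset
Bit 4: prefix='1' (no match yet)
Bit 5: prefix='11' (no match yet)
Bit 6: prefix='111' -> emit 'b', reset
Bit 7: prefix='1' (no match yet)
Bit 8: prefix='10' (no match yet)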